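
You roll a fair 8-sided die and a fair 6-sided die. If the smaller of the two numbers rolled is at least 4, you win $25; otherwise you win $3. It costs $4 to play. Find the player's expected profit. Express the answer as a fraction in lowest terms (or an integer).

47/8 dollars

E[payout] = (11/16)·3 + (5/16)·25 = 79/8
Expected profit = 79/8 − 4 = 47/8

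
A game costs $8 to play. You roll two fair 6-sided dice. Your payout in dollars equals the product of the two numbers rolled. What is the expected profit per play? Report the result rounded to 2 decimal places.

$4.25

Distribution of the product of the two numbers rolled: 1 w.p. 1/36, 2 w.p. 1/18, 3 w.p. 1/18, 4 w.p. 1/12, 5 w.p. 1/18, 6 w.p. 1/9, …
E[payout] = (1/36)·1 + (1/18)·2 + (1/18)·3 + (1/12)·4 + (1/18)·5 + (1/9)·6 + (1/18)·8 + (1/36)·9 + (1/18)·10 + (1/9)·12 + (1/18)·15 + (1/36)·16 + (1/18)·18 + (1/18)·20 + (1/18)·24 + (1/36)·25 + (1/18)·30 + (1/36)·36 = 49/4
Expected profit = 49/4 − 8 = 17/4 ≈ $4.25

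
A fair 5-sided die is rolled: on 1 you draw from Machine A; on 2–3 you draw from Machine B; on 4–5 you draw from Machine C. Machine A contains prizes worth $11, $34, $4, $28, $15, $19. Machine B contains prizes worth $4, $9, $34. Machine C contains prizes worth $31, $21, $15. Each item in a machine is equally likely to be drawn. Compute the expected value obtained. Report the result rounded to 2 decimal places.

E[X | Machine A] = (11 + 34 + 4 + 28 + 15 + 19)/6 = 37/2
E[X | Machine B] = (4 + 9 + 34)/3 = 47/3
E[X | Machine C] = (31 + 21 + 15)/3 = 67/3
E[X] = (1/5)·37/2 + (2/5)·47/3 + (2/5)·67/3 = 189/10 ≈ 18.90

$18.90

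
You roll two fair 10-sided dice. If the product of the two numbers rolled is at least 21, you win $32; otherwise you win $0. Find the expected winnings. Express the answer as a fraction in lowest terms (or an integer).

432/25 dollars

E[payout] = (23/50)·0 + (27/50)·32 = 432/25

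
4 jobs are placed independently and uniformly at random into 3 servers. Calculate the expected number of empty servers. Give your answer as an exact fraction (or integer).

16/27

Let Xⱼ=1 if server j is empty. P(Xⱼ=1) = ((3-1)/3)^4 = 16/81.
By linearity, E[#empty] = 3·16/81 = 16/27.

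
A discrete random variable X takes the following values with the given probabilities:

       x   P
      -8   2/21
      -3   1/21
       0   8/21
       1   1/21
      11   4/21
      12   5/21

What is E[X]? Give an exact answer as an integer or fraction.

86/21

E[X] = (2/21)·(-8) + (1/21)·(-3) + (8/21)·0 + (1/21)·1 + (4/21)·11 + (5/21)·12
     = 86/21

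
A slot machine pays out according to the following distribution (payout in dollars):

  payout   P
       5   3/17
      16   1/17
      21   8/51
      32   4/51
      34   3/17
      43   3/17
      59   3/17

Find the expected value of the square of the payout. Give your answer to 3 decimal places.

E[X²] = (3/17)·25 + (1/17)·256 + (8/51)·441 + (4/51)·1024 + (3/17)·1156 + (3/17)·1849 + (3/17)·3481
     = 66991/51 ≈ 1313.549

1313.549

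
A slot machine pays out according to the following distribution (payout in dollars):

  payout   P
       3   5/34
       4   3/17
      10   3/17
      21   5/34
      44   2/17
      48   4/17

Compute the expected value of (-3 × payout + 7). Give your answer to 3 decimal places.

E[-3x+7] = (5/34)·(-2) + (3/17)·(-5) + (3/17)·(-23) + (5/34)·(-56) + (2/17)·(-125) + (4/17)·(-137)
     = -1027/17 ≈ -60.412

-60.412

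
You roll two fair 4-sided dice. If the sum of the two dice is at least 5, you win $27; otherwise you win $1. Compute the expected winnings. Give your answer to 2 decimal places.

E[payout] = (3/8)·1 + (5/8)·27 = 69/4
≈ $17.25

$17.25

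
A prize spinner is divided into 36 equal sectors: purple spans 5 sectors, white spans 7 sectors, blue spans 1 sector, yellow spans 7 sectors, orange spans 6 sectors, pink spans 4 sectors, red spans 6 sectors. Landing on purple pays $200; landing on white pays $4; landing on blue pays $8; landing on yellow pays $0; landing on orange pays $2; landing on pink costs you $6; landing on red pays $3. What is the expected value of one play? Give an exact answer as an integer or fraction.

521/18 dollars

E[payout] = (5/36)·200 + (7/36)·4 + (1/36)·8 + (7/36)·0 + (6/36)·2 + (4/36)·(-6) + (6/36)·3 = 521/18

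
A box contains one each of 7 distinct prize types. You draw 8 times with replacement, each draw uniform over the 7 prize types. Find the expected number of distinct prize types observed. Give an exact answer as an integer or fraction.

Let Xⱼ=1 if type j appears at least once. P(Xⱼ=1) = 1 − ((7−1)/7)^8 = 4085185/5764801.
E[#distinct] = 7·4085185/5764801 = 4085185/823543.

4085185/823543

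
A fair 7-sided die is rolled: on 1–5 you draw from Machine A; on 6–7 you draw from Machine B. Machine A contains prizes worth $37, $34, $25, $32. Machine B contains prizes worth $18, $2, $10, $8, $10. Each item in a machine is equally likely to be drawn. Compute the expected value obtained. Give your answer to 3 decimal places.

E[X | Machine A] = (37 + 34 + 25 + 32)/4 = 32
E[X | Machine B] = (18 + 2 + 10 + 8 + 10)/5 = 48/5
E[X] = (5/7)·32 + (2/7)·48/5 = 128/5 ≈ 25.600

$25.600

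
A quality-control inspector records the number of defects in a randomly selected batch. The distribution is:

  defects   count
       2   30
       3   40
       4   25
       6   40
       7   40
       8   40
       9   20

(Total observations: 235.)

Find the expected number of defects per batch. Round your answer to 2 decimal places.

Total = 235, so P(defects=2) = 30/235, etc.
E[X] = (6/47)·2 + (8/47)·3 + (5/47)·4 + (8/47)·6 + (8/47)·7 + (8/47)·8 + (4/47)·9
     = 260/47 ≈ 5.53

5.53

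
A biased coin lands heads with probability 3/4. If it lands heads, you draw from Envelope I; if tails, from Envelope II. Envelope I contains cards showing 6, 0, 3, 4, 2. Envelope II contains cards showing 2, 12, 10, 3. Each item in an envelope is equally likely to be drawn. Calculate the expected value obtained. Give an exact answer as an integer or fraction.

63/16

E[X | Envelope I] = (6 + 0 + 3 + 4 + 2)/5 = 3
E[X | Envelope II] = (2 + 12 + 10 + 3)/4 = 27/4
E[X] = (3/4)·3 + (1/4)·27/4 = 63/16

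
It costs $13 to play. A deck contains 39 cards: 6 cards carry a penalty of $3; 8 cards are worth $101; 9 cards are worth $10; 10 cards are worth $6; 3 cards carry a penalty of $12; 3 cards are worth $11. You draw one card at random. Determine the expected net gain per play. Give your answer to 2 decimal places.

E[payout] = (6/39)·(-3) + (8/39)·101 + (9/39)·10 + (10/39)·6 + (3/39)·(-12) + (3/39)·11 = 937/39
Expected profit = 937/39 − 13 = 430/39 ≈ $11.03

$11.03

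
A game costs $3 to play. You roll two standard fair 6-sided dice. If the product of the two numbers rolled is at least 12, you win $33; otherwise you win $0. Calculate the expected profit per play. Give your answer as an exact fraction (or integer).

E[payout] = (19/36)·0 + (17/36)·33 = 187/12
Expected profit = 187/12 − 3 = 151/12

151/12 dollars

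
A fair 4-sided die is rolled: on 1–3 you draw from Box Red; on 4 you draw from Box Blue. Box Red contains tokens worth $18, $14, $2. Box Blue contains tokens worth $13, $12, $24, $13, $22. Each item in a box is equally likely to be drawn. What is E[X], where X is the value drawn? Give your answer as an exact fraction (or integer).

127/10 dollars

E[X | Box Red] = (18 + 14 + 2)/3 = 34/3
E[X | Box Blue] = (13 + 12 + 24 + 13 + 22)/5 = 84/5
E[X] = (3/4)·34/3 + (1/4)·84/5 = 127/10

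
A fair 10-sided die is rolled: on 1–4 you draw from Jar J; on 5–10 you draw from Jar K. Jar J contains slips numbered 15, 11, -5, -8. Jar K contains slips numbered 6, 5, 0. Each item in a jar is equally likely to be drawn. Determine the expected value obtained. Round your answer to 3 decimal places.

E[X | Jar J] = (15 + 11 − 5 − 8)/4 = 13/4
E[X | Jar K] = (6 + 5 + 0)/3 = 11/3
E[X] = (2/5)·13/4 + (3/5)·11/3 = 7/2 ≈ 3.500

3.500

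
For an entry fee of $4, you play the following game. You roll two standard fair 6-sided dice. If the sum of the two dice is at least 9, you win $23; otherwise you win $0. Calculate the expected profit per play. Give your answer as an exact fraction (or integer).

43/18 dollars

E[payout] = (13/18)·0 + (5/18)·23 = 115/18
Expected profit = 115/18 − 4 = 43/18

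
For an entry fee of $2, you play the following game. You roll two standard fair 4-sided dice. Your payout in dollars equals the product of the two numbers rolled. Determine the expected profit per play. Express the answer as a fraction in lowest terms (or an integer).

17/4 dollars

Distribution of the product of the two numbers rolled: 1 w.p. 1/16, 2 w.p. 1/8, 3 w.p. 1/8, 4 w.p. 3/16, 6 w.p. 1/8, 8 w.p. 1/8, …
E[payout] = (1/16)·1 + (1/8)·2 + (1/8)·3 + (3/16)·4 + (1/8)·6 + (1/8)·8 + (1/16)·9 + (1/8)·12 + (1/16)·16 = 25/4
Expected profit = 25/4 − 2 = 17/4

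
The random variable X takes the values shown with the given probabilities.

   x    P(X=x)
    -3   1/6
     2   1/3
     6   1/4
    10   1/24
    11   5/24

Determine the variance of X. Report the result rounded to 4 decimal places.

22.0677

E[X] = (1/6)·(-3) + (1/3)·2 + (1/4)·6 + (1/24)·10 + (5/24)·11 = 35/8
E[X²] = (1/6)·9 + (1/3)·4 + (1/4)·36 + (1/24)·100 + (5/24)·121 = 989/24
Var(X) = 989/24 − (35/8)² = 4237/192 ≈ 22.0677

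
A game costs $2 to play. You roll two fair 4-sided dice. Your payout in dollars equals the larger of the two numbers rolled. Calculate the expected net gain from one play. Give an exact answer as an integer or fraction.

9/8 dollars

Distribution of the larger of the two numbers rolled: 1 w.p. 1/16, 2 w.p. 3/16, 3 w.p. 5/16, 4 w.p. 7/16
E[payout] = (1/16)·1 + (3/16)·2 + (5/16)·3 + (7/16)·4 = 25/8
Expected profit = 25/8 − 2 = 9/8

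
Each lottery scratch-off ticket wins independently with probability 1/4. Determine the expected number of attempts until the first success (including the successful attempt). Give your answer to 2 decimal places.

4.00

For a geometric distribution, E[trials] = 1/p = 1/(1/4) = 4.
≈ 4.00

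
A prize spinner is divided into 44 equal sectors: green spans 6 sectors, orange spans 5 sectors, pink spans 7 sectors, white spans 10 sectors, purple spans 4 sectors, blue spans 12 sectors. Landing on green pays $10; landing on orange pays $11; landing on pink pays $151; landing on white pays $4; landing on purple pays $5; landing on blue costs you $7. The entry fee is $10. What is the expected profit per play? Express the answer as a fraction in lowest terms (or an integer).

E[payout] = (6/44)·10 + (5/44)·11 + (7/44)·151 + (10/44)·4 + (4/44)·5 + (12/44)·(-7) = 287/11
Expected profit = 287/11 − 10 = 177/11

177/11 dollars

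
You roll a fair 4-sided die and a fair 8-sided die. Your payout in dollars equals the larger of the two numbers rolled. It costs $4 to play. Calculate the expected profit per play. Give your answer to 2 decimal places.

$0.81

Distribution of the larger of the two numbers rolled: 1 w.p. 1/32, 2 w.p. 3/32, 3 w.p. 5/32, 4 w.p. 7/32, 5 w.p. 1/8, 6 w.p. 1/8, …
E[payout] = (1/32)·1 + (3/32)·2 + (5/32)·3 + (7/32)·4 + (1/8)·5 + (1/8)·6 + (1/8)·7 + (1/8)·8 = 77/16
Expected profit = 77/16 − 4 = 13/16 ≈ $0.81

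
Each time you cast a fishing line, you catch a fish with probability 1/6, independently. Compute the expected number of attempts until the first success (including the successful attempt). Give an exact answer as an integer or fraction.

For a geometric distribution, E[trials] = 1/p = 1/(1/6) = 6.

6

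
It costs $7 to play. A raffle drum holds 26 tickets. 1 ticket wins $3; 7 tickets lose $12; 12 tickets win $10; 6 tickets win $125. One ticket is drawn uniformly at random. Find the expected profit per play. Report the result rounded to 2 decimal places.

$23.35

E[payout] = (1/26)·3 + (7/26)·(-12) + (12/26)·10 + (6/26)·125 = 789/26
Expected profit = 789/26 − 7 = 607/26 ≈ $23.35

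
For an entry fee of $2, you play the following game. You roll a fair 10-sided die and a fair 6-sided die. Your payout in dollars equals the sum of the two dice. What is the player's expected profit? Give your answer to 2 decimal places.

Distribution of the sum of the two dice: 2 w.p. 1/60, 3 w.p. 1/30, 4 w.p. 1/20, 5 w.p. 1/15, 6 w.p. 1/12, 7 w.p. 1/10, …
E[payout] = (1/60)·2 + (1/30)·3 + (1/20)·4 + (1/15)·5 + (1/12)·6 + (1/10)·7 + (1/10)·8 + (1/10)·9 + (1/10)·10 + (1/10)·11 + (1/12)·12 + (1/15)·13 + (1/20)·14 + (1/30)·15 + (1/60)·16 = 9
Expected profit = 9 − 2 = 7 ≈ $7.00

$7.00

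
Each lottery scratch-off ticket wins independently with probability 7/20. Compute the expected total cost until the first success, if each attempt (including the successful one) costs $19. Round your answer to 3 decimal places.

$54.286

E[#attempts] = 1/p = 20/7; E[cost] = 19·20/7 = 380/7.
≈ 54.286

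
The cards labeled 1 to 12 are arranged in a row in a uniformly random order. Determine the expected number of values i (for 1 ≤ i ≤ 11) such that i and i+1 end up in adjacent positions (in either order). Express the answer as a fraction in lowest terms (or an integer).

For each i ∈ {1,…,11}, let Xᵢ = 1 if i and i+1 are adjacent. P(Xᵢ=1) = 2·(12−1)!/12! = 2/12.
By linearity, E[ΣXᵢ] = (11)·(2/12) = 11/6.

11/6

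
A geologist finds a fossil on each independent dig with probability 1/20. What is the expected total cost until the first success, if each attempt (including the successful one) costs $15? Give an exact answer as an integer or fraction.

$300

E[#attempts] = 1/p = 20; E[cost] = 15·20 = 300.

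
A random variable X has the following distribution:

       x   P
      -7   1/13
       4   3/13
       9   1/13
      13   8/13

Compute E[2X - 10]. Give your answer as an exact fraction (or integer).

E[2x-10] = (1/13)·(-24) + (3/13)·(-2) + (1/13)·8 + (8/13)·16
     = 106/13

106/13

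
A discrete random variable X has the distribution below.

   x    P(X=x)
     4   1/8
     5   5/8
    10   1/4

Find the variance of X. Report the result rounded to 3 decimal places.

E[X] = (1/8)·4 + (5/8)·5 + (1/4)·10 = 49/8
E[X²] = (1/8)·16 + (5/8)·25 + (1/4)·100 = 341/8
Var(X) = 341/8 − (49/8)² = 327/64 ≈ 5.109

5.109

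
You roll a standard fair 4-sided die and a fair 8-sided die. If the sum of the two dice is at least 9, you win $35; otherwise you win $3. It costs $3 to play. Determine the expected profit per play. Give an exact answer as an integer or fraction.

E[payout] = (11/16)·3 + (5/16)·35 = 13
Expected profit = 13 − 3 = 10

$10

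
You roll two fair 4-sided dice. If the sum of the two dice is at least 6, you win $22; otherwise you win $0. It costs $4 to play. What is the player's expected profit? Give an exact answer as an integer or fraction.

17/4 dollars

E[payout] = (5/8)·0 + (3/8)·22 = 33/4
Expected profit = 33/4 − 4 = 17/4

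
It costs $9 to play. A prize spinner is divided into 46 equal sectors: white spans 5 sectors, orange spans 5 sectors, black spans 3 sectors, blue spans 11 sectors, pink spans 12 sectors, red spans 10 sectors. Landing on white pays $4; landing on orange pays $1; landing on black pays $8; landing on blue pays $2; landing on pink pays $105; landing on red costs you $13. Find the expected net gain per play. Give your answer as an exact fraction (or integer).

E[payout] = (5/46)·4 + (5/46)·1 + (3/46)·8 + (11/46)·2 + (12/46)·105 + (10/46)·(-13) = 1201/46
Expected profit = 1201/46 − 9 = 787/46

787/46 dollars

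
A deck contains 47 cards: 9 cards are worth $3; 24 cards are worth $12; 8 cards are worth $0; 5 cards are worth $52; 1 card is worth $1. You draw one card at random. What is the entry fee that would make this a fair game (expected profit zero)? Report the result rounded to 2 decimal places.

$12.26

E[payout] = (9/47)·3 + (24/47)·12 + (8/47)·0 + (5/47)·52 + (1/47)·1 = 576/47
Fair fee = E[payout] = 576/47 ≈ $12.26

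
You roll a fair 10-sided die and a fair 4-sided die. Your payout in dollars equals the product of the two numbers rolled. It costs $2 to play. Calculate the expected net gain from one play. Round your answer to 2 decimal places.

$11.75

Distribution of the product of the two numbers rolled: 1 w.p. 1/40, 2 w.p. 1/20, 3 w.p. 1/20, 4 w.p. 3/40, 5 w.p. 1/40, 6 w.p. 3/40, …
E[payout] = (1/40)·1 + (1/20)·2 + (1/20)·3 + (3/40)·4 + (1/40)·5 + (3/40)·6 + (1/40)·7 + (3/40)·8 + (1/20)·9 + (1/20)·10 + (3/40)·12 + (1/40)·14 + (1/40)·15 + (1/20)·16 + (1/20)·18 + (1/20)·20 + (1/40)·21 + (1/20)·24 + (1/40)·27 + (1/40)·28 + (1/40)·30 + (1/40)·32 + (1/40)·36 + (1/40)·40 = 55/4
Expected profit = 55/4 − 2 = 47/4 ≈ $11.75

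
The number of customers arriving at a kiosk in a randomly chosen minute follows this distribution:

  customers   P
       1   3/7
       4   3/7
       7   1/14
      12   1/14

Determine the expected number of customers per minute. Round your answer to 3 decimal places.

3.500

E[X] = (3/7)·1 + (3/7)·4 + (1/14)·7 + (1/14)·12
     = 7/2 ≈ 3.500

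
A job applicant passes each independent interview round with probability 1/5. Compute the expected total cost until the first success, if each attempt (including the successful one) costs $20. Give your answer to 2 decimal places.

$100.00

E[#attempts] = 1/p = 5; E[cost] = 20·5 = 100.
≈ 100.00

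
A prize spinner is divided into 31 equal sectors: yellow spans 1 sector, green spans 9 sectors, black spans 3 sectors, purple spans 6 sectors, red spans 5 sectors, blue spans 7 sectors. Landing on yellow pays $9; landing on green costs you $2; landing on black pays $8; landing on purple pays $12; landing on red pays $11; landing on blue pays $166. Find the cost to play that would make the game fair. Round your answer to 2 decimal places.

$42.06

E[payout] = (1/31)·9 + (9/31)·(-2) + (3/31)·8 + (6/31)·12 + (5/31)·11 + (7/31)·166 = 1304/31
Fair fee = E[payout] = 1304/31 ≈ $42.06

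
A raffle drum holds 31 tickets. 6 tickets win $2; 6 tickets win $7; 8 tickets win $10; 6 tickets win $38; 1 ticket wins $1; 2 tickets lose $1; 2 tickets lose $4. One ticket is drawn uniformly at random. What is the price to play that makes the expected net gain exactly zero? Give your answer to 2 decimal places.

$11.39

E[payout] = (6/31)·2 + (6/31)·7 + (8/31)·10 + (6/31)·38 + (1/31)·1 + (2/31)·(-1) + (2/31)·(-4) = 353/31
Fair fee = E[payout] = 353/31 ≈ $11.39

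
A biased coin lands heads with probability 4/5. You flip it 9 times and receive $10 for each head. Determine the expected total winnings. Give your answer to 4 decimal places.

$72.0000

E[#heads] = 9·4/5 = 36/5 (linearity over flips).
E[winnings] = 10·36/5 = 72.
≈ 72.0000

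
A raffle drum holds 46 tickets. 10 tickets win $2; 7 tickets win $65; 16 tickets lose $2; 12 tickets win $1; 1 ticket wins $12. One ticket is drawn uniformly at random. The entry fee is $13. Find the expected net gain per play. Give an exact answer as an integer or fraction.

-131/46 dollars

E[payout] = (10/46)·2 + (7/46)·65 + (16/46)·(-2) + (12/46)·1 + (1/46)·12 = 467/46
Expected profit = 467/46 − 13 = -131/46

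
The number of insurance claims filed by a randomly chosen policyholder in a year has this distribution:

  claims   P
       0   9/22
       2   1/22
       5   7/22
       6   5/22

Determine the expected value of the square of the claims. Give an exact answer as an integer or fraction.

E[X²] = (9/22)·0 + (1/22)·4 + (7/22)·25 + (5/22)·36
     = 359/22

359/22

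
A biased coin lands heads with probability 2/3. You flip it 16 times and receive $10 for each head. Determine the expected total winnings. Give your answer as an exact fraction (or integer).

E[#heads] = 16·2/3 = 32/3 (linearity over flips).
E[winnings] = 10·32/3 = 320/3.

320/3 dollars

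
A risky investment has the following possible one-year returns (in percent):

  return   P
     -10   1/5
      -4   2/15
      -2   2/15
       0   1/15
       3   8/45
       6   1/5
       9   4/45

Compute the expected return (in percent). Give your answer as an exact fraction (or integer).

-4/15

E[X] = (1/5)·(-10) + (2/15)·(-4) + (2/15)·(-2) + (1/15)·0 + (8/45)·3 + (1/5)·6 + (4/45)·9
     = -4/15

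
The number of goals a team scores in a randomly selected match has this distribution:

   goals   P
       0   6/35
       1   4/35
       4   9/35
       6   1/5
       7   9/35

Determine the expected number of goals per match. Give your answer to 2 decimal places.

4.14

E[X] = (6/35)·0 + (4/35)·1 + (9/35)·4 + (1/5)·6 + (9/35)·7
     = 29/7 ≈ 4.14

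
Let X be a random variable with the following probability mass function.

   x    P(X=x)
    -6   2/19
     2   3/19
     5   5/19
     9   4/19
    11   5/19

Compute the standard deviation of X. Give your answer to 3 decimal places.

E[X] = 110/19, E[X²] = 1138/19
Var(X) = E[X²] − (E[X])² = 1138/19 − 12100/361 = 9522/361
SD(X) = √(9522/361) ≈ 5.136

5.136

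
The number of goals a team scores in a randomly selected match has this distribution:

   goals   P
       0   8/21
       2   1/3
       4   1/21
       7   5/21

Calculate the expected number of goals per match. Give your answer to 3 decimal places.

E[X] = (8/21)·0 + (1/3)·2 + (1/21)·4 + (5/21)·7
     = 53/21 ≈ 2.524

2.524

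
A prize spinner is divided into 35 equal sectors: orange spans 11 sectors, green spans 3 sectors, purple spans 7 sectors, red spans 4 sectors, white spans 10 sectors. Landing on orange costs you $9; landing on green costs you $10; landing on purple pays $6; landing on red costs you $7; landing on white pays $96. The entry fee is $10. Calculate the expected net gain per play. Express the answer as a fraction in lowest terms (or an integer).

E[payout] = (11/35)·(-9) + (3/35)·(-10) + (7/35)·6 + (4/35)·(-7) + (10/35)·96 = 169/7
Expected profit = 169/7 − 10 = 99/7

99/7 dollars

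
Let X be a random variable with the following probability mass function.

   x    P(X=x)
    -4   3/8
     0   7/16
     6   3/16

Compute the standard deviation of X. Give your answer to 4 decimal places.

E[X] = -3/8, E[X²] = 51/4
Var(X) = E[X²] − (E[X])² = 51/4 − 9/64 = 807/64
SD(X) = √(807/64) ≈ 3.5510

3.5510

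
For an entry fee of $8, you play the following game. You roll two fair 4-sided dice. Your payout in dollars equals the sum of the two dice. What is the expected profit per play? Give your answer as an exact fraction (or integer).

-$3

Distribution of the sum of the two dice: 2 w.p. 1/16, 3 w.p. 1/8, 4 w.p. 3/16, 5 w.p. 1/4, 6 w.p. 3/16, 7 w.p. 1/8, …
E[payout] = (1/16)·2 + (1/8)·3 + (3/16)·4 + (1/4)·5 + (3/16)·6 + (1/8)·7 + (1/16)·8 = 5
Expected profit = 5 − 8 = -3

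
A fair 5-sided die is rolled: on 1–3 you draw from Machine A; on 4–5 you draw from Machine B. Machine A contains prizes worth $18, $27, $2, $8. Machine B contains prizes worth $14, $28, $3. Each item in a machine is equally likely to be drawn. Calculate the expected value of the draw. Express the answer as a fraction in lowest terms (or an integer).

57/4 dollars

E[X | Machine A] = (18 + 27 + 2 + 8)/4 = 55/4
E[X | Machine B] = (14 + 28 + 3)/3 = 15
E[X] = (3/5)·55/4 + (2/5)·15 = 57/4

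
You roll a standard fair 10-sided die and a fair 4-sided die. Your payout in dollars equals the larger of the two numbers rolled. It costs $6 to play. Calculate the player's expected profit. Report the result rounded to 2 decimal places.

Distribution of the larger of the two numbers rolled: 1 w.p. 1/40, 2 w.p. 3/40, 3 w.p. 1/8, 4 w.p. 7/40, 5 w.p. 1/10, 6 w.p. 1/10, …
E[payout] = (1/40)·1 + (3/40)·2 + (1/8)·3 + (7/40)·4 + (1/10)·5 + (1/10)·6 + (1/10)·7 + (1/10)·8 + (1/10)·9 + (1/10)·10 = 23/4
Expected profit = 23/4 − 6 = -1/4 ≈ -$0.25

-$0.25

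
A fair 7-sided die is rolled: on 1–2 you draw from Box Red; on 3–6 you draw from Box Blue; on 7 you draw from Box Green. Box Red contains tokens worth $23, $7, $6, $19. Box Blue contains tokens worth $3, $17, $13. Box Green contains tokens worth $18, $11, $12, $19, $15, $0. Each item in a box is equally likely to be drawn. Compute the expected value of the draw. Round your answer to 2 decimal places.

E[X | Box Red] = (23 + 7 + 6 + 19)/4 = 55/4
E[X | Box Blue] = (3 + 17 + 13)/3 = 11
E[X | Box Green] = (18 + 11 + 12 + 19 + 15 + 0)/6 = 25/2
E[X] = (2/7)·55/4 + (4/7)·11 + (1/7)·25/2 = 12 ≈ 12.00

$12.00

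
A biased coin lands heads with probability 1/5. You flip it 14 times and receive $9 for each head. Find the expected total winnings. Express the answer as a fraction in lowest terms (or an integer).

126/5 dollars

E[#heads] = 14·1/5 = 14/5 (linearity over flips).
E[winnings] = 9·14/5 = 126/5.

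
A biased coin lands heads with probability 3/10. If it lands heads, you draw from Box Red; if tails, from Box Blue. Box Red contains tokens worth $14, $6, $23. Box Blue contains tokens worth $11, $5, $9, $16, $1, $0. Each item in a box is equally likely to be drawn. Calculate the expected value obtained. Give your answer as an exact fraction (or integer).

E[X | Box Red] = (14 + 6 + 23)/3 = 43/3
E[X | Box Blue] = (11 + 5 + 9 + 16 + 1 + 0)/6 = 7
E[X] = (3/10)·43/3 + (7/10)·7 = 46/5

46/5 dollars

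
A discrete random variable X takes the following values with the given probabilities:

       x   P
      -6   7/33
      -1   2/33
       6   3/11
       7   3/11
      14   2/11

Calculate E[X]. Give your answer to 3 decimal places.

4.758

E[X] = (7/33)·(-6) + (2/33)·(-1) + (3/11)·6 + (3/11)·7 + (2/11)·14
     = 157/33 ≈ 4.758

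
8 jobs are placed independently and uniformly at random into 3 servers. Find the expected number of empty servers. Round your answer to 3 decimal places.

Let Xⱼ=1 if server j is empty. P(Xⱼ=1) = ((3-1)/3)^8 = 256/6561.
By linearity, E[#empty] = 3·256/6561 = 256/2187.
≈ 0.117

0.117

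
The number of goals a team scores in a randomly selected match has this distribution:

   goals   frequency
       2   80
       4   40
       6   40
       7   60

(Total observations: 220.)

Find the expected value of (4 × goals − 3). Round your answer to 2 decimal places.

Total = 220, so P(goals=2) = 80/220, etc.
E[4x-3] = (4/11)·5 + (2/11)·13 + (2/11)·21 + (3/11)·25
     = 163/11 ≈ 14.82

14.82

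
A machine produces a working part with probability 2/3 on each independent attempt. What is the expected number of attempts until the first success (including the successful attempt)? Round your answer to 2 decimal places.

1.50

For a geometric distribution, E[trials] = 1/p = 1/(2/3) = 3/2.
≈ 1.50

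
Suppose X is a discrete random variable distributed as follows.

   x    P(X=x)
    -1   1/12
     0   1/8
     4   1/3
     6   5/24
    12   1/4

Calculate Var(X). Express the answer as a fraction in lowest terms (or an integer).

56/3

E[X] = (1/12)·(-1) + (1/8)·0 + (1/3)·4 + (5/24)·6 + (1/4)·12 = 11/2
E[X²] = (1/12)·1 + (1/8)·0 + (1/3)·16 + (5/24)·36 + (1/4)·144 = 587/12
Var(X) = 587/12 − (11/2)² = 56/3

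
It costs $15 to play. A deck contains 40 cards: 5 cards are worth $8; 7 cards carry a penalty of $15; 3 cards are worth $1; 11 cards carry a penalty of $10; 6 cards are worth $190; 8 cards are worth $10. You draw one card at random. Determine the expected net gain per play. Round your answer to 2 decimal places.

$11.20

E[payout] = (5/40)·8 + (7/40)·(-15) + (3/40)·1 + (11/40)·(-10) + (6/40)·190 + (8/40)·10 = 131/5
Expected profit = 131/5 − 15 = 56/5 ≈ $11.20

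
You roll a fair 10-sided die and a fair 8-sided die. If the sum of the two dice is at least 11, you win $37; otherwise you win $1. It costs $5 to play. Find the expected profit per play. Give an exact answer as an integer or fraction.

E[payout] = (11/20)·1 + (9/20)·37 = 86/5
Expected profit = 86/5 − 5 = 61/5

61/5 dollars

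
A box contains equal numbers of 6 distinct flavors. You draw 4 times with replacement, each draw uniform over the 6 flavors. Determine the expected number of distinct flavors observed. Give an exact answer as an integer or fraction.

671/216

Let Xⱼ=1 if type j appears at least once. P(Xⱼ=1) = 1 − ((6−1)/6)^4 = 671/1296.
E[#distinct] = 6·671/1296 = 671/216.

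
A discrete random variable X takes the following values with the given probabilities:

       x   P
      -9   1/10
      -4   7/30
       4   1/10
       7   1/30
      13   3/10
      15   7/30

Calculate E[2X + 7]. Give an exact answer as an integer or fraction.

97/5

E[2x+7] = (1/10)·(-11) + (7/30)·(-1) + (1/10)·15 + (1/30)·21 + (3/10)·33 + (7/30)·37
     = 97/5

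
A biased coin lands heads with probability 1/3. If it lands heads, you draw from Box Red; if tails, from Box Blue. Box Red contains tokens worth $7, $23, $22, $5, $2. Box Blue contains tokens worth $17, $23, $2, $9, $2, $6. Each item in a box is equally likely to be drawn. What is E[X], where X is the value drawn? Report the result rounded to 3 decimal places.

E[X | Box Red] = (7 + 23 + 22 + 5 + 2)/5 = 59/5
E[X | Box Blue] = (17 + 23 + 2 + 9 + 2 + 6)/6 = 59/6
E[X] = (1/3)·59/5 + (2/3)·59/6 = 472/45 ≈ 10.489

$10.489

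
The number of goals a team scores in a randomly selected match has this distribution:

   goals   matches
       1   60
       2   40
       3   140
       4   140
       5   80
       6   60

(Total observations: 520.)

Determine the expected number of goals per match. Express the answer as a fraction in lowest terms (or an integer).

Total = 520, so P(goals=1) = 60/520, etc.
E[X] = (3/26)·1 + (1/13)·2 + (7/26)·3 + (7/26)·4 + (2/13)·5 + (3/26)·6
     = 47/13

47/13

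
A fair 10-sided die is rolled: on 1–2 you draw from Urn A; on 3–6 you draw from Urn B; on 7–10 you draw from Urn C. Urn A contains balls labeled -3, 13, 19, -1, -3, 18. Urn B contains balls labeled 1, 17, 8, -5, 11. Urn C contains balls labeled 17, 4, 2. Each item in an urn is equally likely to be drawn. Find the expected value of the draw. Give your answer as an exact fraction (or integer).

353/50

E[X | Urn A] = (-3 + 13 + 19 − 1 − 3 + 18)/6 = 43/6
E[X | Urn B] = (1 + 17 + 8 − 5 + 11)/5 = 32/5
E[X | Urn C] = (17 + 4 + 2)/3 = 23/3
E[X] = (1/5)·43/6 + (2/5)·32/5 + (2/5)·23/3 = 353/50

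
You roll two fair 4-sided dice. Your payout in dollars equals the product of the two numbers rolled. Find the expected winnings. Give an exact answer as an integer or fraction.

Distribution of the product of the two numbers rolled: 1 w.p. 1/16, 2 w.p. 1/8, 3 w.p. 1/8, 4 w.p. 3/16, 6 w.p. 1/8, 8 w.p. 1/8, …
E[payout] = (1/16)·1 + (1/8)·2 + (1/8)·3 + (3/16)·4 + (1/8)·6 + (1/8)·8 + (1/16)·9 + (1/8)·12 + (1/16)·16 = 25/4

25/4 dollars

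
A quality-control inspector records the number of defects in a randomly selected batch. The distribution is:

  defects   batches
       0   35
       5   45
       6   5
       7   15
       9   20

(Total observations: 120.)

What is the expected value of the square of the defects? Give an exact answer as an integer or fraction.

Total = 120, so P(defects=0) = 35/120, etc.
E[X²] = (7/24)·0 + (3/8)·25 + (1/24)·36 + (1/8)·49 + (1/6)·81
     = 61/2

61/2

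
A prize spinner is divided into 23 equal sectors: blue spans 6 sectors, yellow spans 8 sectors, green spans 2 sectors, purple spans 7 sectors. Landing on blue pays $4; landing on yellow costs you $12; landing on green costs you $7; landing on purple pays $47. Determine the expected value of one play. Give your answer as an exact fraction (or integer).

E[payout] = (6/23)·4 + (8/23)·(-12) + (2/23)·(-7) + (7/23)·47 = 243/23

243/23 dollars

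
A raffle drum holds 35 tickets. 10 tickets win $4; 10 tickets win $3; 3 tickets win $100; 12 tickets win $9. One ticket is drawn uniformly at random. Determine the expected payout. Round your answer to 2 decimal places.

E[payout] = (10/35)·4 + (10/35)·3 + (3/35)·100 + (12/35)·9 = 478/35
≈ $13.66

$13.66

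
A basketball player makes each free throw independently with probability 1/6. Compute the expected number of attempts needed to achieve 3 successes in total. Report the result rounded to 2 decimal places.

By linearity (sum of 3 independent geometric waits), E[trials] = 3/p = 3/(1/6) = 18.
≈ 18.00

18.00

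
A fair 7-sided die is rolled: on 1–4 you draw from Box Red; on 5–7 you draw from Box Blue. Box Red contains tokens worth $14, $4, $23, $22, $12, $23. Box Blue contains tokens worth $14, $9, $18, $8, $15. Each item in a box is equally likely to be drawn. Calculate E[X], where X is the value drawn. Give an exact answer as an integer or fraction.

1556/105 dollars

E[X | Box Red] = (14 + 4 + 23 + 22 + 12 + 23)/6 = 49/3
E[X | Box Blue] = (14 + 9 + 18 + 8 + 15)/5 = 64/5
E[X] = (4/7)·49/3 + (3/7)·64/5 = 1556/105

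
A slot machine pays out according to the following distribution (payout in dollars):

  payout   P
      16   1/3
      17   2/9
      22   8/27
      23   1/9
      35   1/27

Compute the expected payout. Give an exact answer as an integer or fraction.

E[X] = (1/3)·16 + (2/9)·17 + (8/27)·22 + (1/9)·23 + (1/27)·35
     = 526/27

526/27 dollars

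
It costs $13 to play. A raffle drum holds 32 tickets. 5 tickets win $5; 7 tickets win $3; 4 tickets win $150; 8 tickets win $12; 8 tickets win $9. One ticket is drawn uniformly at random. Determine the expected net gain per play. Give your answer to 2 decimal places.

E[payout] = (5/32)·5 + (7/32)·3 + (4/32)·150 + (8/32)·12 + (8/32)·9 = 407/16
Expected profit = 407/16 − 13 = 199/16 ≈ $12.44

$12.44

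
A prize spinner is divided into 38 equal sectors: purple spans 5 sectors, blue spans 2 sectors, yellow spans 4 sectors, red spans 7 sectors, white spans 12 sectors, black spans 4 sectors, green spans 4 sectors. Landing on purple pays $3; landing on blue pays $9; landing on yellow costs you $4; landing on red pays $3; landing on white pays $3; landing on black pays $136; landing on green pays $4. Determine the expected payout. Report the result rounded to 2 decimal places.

E[payout] = (5/38)·3 + (2/38)·9 + (4/38)·(-4) + (7/38)·3 + (12/38)·3 + (4/38)·136 + (4/38)·4 = 317/19
≈ $16.68

$16.68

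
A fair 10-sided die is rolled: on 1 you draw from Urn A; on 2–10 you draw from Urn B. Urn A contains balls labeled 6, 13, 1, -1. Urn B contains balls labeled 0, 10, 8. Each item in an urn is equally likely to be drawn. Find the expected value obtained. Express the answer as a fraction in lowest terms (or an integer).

47/8

E[X | Urn A] = (6 + 13 + 1 − 1)/4 = 19/4
E[X | Urn B] = (0 + 10 + 8)/3 = 6
E[X] = (1/10)·19/4 + (9/10)·6 = 47/8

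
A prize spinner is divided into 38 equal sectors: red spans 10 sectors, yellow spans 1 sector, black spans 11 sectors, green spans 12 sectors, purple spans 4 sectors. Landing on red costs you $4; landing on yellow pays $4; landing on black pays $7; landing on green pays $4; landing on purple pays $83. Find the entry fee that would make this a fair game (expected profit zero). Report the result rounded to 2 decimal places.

E[payout] = (10/38)·(-4) + (1/38)·4 + (11/38)·7 + (12/38)·4 + (4/38)·83 = 421/38
Fair fee = E[payout] = 421/38 ≈ $11.08

$11.08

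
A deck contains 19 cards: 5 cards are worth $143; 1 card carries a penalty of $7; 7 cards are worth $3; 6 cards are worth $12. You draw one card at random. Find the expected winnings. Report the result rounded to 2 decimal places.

$42.16

E[payout] = (5/19)·143 + (1/19)·(-7) + (7/19)·3 + (6/19)·12 = 801/19
≈ $42.16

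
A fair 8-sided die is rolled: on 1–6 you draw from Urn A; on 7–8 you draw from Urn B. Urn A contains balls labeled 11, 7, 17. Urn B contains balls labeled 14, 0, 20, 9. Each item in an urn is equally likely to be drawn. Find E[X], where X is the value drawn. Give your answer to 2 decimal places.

E[X | Urn A] = (11 + 7 + 17)/3 = 35/3
E[X | Urn B] = (14 + 0 + 20 + 9)/4 = 43/4
E[X] = (3/4)·35/3 + (1/4)·43/4 = 183/16 ≈ 11.44

11.44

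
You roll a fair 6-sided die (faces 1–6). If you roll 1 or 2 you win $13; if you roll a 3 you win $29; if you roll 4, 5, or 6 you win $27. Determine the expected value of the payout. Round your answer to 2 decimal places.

E[payout] = (1/3)·13 + (1/2)·27 + (1/6)·29 = 68/3
≈ $22.67

$22.67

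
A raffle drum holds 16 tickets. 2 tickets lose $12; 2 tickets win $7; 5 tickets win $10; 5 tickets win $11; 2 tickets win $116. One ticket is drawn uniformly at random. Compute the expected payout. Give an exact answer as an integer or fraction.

E[payout] = (2/16)·(-12) + (2/16)·7 + (5/16)·10 + (5/16)·11 + (2/16)·116 = 327/16

327/16 dollars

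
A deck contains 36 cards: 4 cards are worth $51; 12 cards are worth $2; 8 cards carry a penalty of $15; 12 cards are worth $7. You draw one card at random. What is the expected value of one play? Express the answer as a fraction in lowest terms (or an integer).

E[payout] = (4/36)·51 + (12/36)·2 + (8/36)·(-15) + (12/36)·7 = 16/3

16/3 dollars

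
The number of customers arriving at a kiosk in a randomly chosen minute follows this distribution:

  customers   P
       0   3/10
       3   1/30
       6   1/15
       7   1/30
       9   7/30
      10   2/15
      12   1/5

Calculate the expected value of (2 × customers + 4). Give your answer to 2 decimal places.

17.13

E[2x+4] = (3/10)·4 + (1/30)·10 + (1/15)·16 + (1/30)·18 + (7/30)·22 + (2/15)·24 + (1/5)·28
     = 257/15 ≈ 17.13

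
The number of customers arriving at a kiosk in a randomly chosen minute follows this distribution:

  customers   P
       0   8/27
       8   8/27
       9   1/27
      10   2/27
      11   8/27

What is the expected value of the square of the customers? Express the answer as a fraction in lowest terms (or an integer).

587/9

E[X²] = (8/27)·0 + (8/27)·64 + (1/27)·81 + (2/27)·100 + (8/27)·121
     = 587/9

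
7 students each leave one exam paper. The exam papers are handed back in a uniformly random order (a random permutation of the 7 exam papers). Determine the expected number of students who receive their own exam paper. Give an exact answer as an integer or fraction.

1

Let Xᵢ = 1 if person i gets their own exam paper. For each i, P(Xᵢ=1) = 1/7.
By linearity of expectation, E[X₁+…+X_7] = 7·(1/7) = 1.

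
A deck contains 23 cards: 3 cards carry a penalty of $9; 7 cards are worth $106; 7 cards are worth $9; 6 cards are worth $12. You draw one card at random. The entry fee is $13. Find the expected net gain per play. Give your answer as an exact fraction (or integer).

E[payout] = (3/23)·(-9) + (7/23)·106 + (7/23)·9 + (6/23)·12 = 850/23
Expected profit = 850/23 − 13 = 551/23

551/23 dollars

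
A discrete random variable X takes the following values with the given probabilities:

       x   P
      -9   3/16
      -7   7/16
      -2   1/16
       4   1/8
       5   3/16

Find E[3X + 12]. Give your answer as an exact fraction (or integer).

27/16

E[3x+12] = (3/16)·(-15) + (7/16)·(-9) + (1/16)·6 + (1/8)·24 + (3/16)·27
     = 27/16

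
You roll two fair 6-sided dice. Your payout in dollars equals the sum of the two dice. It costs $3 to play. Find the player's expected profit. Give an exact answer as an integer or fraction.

Distribution of the sum of the two dice: 2 w.p. 1/36, 3 w.p. 1/18, 4 w.p. 1/12, 5 w.p. 1/9, 6 w.p. 5/36, 7 w.p. 1/6, …
E[payout] = (1/36)·2 + (1/18)·3 + (1/12)·4 + (1/9)·5 + (5/36)·6 + (1/6)·7 + (5/36)·8 + (1/9)·9 + (1/12)·10 + (1/18)·11 + (1/36)·12 = 7
Expected profit = 7 − 3 = 4

$4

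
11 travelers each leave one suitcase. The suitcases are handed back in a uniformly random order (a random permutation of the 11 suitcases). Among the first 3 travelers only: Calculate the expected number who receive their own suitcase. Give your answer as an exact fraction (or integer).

Let Xᵢ = 1 if person i gets their own suitcase. For each i, P(Xᵢ=1) = 1/11.
By linearity of expectation, E[X₁+…+X_3] = 3·(1/11) = 3/11.

3/11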